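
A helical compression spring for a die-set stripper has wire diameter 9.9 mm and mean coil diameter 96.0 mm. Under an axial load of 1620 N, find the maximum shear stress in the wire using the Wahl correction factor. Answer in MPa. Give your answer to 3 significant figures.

469 MPa

Spring index C = D/d = 96.0/9.9 = 9.6970
K_W = (4C−1)/(4C−4) + 0.615/C = 37.788/34.788 + 0.0634 = 1.1497
τ₀ = 8FD/(πd³) = 8·1620·96.0/(π·9.9³) = 1.24416e+06/3048.3 = 408.15 MPa
τ_max = K·τ₀ = 1.1497 × 408.15 = 469.23 MPa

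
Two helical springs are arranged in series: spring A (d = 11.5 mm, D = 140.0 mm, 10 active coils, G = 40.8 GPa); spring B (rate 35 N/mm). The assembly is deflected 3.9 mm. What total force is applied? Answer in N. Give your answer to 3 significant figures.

11.6 N

k_A = Gd⁴/(8D³N_a) = (40.8×10³)(11.5⁴)/(8·140.0³·10) = 3.2507 N/mm
Series: 1/k_eq = 1/3.2507 + 1/35 = 0.3362; k_eq = 2.9744 N/mm
F = k_eq·δ = 2.9744·3.9 = 11.6 N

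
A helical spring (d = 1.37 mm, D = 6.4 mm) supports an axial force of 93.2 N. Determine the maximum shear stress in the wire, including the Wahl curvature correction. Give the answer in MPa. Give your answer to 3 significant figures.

Spring index C = D/d = 6.4/1.37 = 4.6715
K_W = (4C−1)/(4C−4) + 0.615/C = 17.686/14.686 + 0.1316 = 1.3359
τ₀ = 8FD/(πd³) = 8·93.2·6.4/(π·1.37³) = 4771.84/8.0781 = 590.71 MPa
τ_max = K·τ₀ = 1.3359 × 590.71 = 789.14 MPa

789 MPa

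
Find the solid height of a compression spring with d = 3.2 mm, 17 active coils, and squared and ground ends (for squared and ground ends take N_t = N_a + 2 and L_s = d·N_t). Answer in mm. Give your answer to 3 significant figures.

60.8 mm

squared and ground ends: N_t = N_a + 2 = 17 + 2 = 19
L_s = d·N_t = 3.2 × 19 = 60.8 mm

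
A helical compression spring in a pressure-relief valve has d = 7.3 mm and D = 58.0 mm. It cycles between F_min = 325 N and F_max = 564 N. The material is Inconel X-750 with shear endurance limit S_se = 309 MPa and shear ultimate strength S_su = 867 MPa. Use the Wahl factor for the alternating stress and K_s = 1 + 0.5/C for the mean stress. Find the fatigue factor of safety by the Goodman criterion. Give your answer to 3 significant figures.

C = D/d = 58.0/7.3 = 7.9452; K_W = (4C−1)/(4C−4)+0.615/C = 1.1854; K_s = 1+0.5/C = 1.0629
F_a = (F_max−F_min)/2 = 119.5 N; F_m = (F_max+F_min)/2 = 444.5 N
τ_a = K_W·8F_aD/(πd³) = 1.1854 × 45.37 = 53.781 MPa
τ_m = K_s·8F_mD/(πd³) = 1.0629 × 168.76 = 179.38 MPa
Goodman: 1/n_f = τ_a/S_se + τ_m/S_su = 53.781/309 + 179.38/867 = 0.17405 + 0.20690 = 0.38095
n_f = 1/0.38095 = 2.625

2.63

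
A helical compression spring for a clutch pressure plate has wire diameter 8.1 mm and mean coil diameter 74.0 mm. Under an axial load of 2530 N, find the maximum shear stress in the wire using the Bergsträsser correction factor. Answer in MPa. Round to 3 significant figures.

Spring index C = D/d = 74.0/8.1 = 9.1358
K_B = (4C+2)/(4C−3) = 38.543/33.543 = 1.1491
τ₀ = 8FD/(πd³) = 8·2530·74.0/(π·8.1³) = 1.49776e+06/1669.6 = 897.09 MPa
τ_max = K·τ₀ = 1.1491 × 897.09 = 1030.8 MPa

1030 MPa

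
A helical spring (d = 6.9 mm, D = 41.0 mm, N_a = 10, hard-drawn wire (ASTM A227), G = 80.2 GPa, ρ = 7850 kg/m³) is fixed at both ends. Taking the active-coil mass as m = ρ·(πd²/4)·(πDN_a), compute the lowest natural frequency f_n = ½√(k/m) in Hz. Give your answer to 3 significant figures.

148 Hz

k = Gd⁴/(8D³N_a) = (80.2×10³)(6.9⁴)/(8·41.0³·10) = 32.971 N/mm = 32971 N/m
Wire length L = πDN_a = π·41.0·10 = 1288.1 mm
m = ρ·(πd²/4)·L = 7850 × 37.393×10⁻⁶ m² × 1.2881 m = 0.37809 kg
f_n = ½√(k/m) = 0.5·√(32971/0.37809) = 0.5·√(87204) = 147.65 Hz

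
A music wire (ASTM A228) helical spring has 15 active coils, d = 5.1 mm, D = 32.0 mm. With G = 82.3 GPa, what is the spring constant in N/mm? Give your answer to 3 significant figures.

k = Gd⁴/(8D³N_a) = (82.3×10³ × 5.1⁴) / (8 × 32.0³ × 15)
  = 5.56776e+07 / 3.93216e+06 = 14.16 N/mm

14.2 N/mm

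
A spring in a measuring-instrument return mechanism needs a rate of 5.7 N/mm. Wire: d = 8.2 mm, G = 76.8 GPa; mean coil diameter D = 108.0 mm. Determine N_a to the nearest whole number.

N_a = Gd⁴/(8D³k) = (76.8×10³ × 8.2⁴)/(8 × 108.0³ × 5.7)
    = 3.4723e+08 / 5.74429e+07 = 6.045 → 6 coils

6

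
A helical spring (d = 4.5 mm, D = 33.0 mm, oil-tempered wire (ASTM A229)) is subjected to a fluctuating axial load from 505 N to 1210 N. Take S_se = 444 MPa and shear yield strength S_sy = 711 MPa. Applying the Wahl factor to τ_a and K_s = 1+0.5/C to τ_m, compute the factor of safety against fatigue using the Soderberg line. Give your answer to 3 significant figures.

0.483

C = D/d = 33.0/4.5 = 7.3333; K_W = (4C−1)/(4C−4)+0.615/C = 1.2023; K_s = 1+0.5/C = 1.0682
F_a = (F_max−F_min)/2 = 352.5 N; F_m = (F_max+F_min)/2 = 857.5 N
τ_a = K_W·8F_aD/(πd³) = 1.2023 × 325.07 = 390.83 MPa
τ_m = K_s·8F_mD/(πd³) = 1.0682 × 790.77 = 844.69 MPa
Soderberg: 1/n_f = τ_a/S_se + τ_m/S_sy = 390.83/444 + 844.69/711 = 0.88024 + 1.18803 = 2.0683
n_f = 1/2.0683 = 0.4835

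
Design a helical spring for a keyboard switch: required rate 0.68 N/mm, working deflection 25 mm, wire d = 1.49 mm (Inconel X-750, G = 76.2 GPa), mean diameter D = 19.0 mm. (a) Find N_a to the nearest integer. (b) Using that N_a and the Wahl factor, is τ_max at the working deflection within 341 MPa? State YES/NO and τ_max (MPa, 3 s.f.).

(a) 10 coils; (b) YES, τ_max = 278 MPa

N_a = Gd⁴/(8D³k) = (76.2×10³)(1.49⁴)/(8·19.0³·0.68) = 10.07 → N_a = 10
Actual rate k = Gd⁴/(8D³·10) = 0.68446 N/mm
Working load F = kδ = 0.68446·25 = 17.112 N
C = 19.0/1.49 = 12.7517; K_W = (4C−1)/(4C−4)+0.615/C = 1.1120
τ_max = K_W·8FD/(πd³) = 1.1120·250.28 = 278.32 MPa
τ_max ≤ 341 MPa → acceptable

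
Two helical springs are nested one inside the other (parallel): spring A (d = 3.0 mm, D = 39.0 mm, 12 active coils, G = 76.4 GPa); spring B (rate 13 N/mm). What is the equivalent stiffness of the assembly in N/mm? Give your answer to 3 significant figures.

k_A = Gd⁴/(8D³N_a) = (76.4×10³)(3.0⁴)/(8·39.0³·12) = 1.0867 N/mm
Parallel: k_eq = 1.0867 + 13 = 14.087 N/mm

14.1 N/mm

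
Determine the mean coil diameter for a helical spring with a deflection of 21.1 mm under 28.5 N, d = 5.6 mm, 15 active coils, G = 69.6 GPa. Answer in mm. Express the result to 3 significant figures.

75.0 mm

Required rate k = F/δ = 28.5/21.1 = 1.3507 N/mm
D = (Gd⁴/(8N_a·k))^(1/3) = (69.6×10³·5.6⁴/(8·15·1.3507))^(1/3)
  = (422297)^(1/3) = 75.0250 mm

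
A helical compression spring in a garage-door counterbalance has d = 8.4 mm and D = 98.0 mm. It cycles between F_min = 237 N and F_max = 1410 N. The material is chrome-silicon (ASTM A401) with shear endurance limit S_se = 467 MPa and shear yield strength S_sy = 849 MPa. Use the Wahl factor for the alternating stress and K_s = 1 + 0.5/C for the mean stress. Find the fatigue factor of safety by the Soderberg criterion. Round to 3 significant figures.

C = D/d = 98.0/8.4 = 11.6667; K_W = (4C−1)/(4C−4)+0.615/C = 1.1230; K_s = 1+0.5/C = 1.0429
F_a = (F_max−F_min)/2 = 586.5 N; F_m = (F_max+F_min)/2 = 823.5 N
τ_a = K_W·8F_aD/(πd³) = 1.1230 × 246.94 = 277.32 MPa
τ_m = K_s·8F_mD/(πd³) = 1.0429 × 346.73 = 361.59 MPa
Soderberg: 1/n_f = τ_a/S_se + τ_m/S_sy = 277.32/467 + 361.59/849 = 0.59384 + 0.42590 = 1.0197
n_f = 1/1.0197 = 0.9806

0.981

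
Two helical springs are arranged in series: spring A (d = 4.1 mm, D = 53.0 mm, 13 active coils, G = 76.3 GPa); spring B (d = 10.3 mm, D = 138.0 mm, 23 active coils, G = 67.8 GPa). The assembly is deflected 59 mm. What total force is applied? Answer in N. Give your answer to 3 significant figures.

k_A = Gd⁴/(8D³N_a) = (76.3×10³)(4.1⁴)/(8·53.0³·13) = 1.3925 N/mm
k_B = Gd⁴/(8D³N_a) = (67.8×10³)(10.3⁴)/(8·138.0³·23) = 1.5781 N/mm
Series: 1/k_eq = 1/1.3925 + 1/1.5781 = 1.3518; k_eq = 0.73975 N/mm
F = k_eq·δ = 0.73975·59 = 43.645 N

43.6 N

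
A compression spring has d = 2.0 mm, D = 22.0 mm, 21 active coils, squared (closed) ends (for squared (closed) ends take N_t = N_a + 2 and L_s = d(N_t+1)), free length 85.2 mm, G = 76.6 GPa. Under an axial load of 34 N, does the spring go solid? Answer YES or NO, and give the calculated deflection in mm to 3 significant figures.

YES, δ = 49.6 mm

k = Gd⁴/(8D³N_a) = (76.6×10³)(2.0⁴)/(8·22.0³·21) = 0.68513 N/mm
N_t = 23; L_s = 2.0·24 = 48 mm; δ_solid = L₀ − L_s = 85.2 − 48 = 37.2 mm
δ = F/k = 34/0.68513 = 49.626 mm
δ ≥ δ_solid → spring goes solid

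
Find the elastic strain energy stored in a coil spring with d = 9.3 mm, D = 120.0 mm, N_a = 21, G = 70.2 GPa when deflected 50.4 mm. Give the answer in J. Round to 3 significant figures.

2.30 J

k = Gd⁴/(8D³N_a) = (70.2×10³)(9.3⁴)/(8·120.0³·21) = 1.8089 N/mm
U = ½kδ² = 0.5 × 1.8089 × 50.4² = 2297.5 N·mm = 2.2975 J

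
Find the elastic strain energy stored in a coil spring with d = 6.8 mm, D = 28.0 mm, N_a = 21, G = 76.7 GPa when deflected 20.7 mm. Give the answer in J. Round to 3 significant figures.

9.53 J

k = Gd⁴/(8D³N_a) = (76.7×10³)(6.8⁴)/(8·28.0³·21) = 44.468 N/mm
U = ½kδ² = 0.5 × 44.468 × 20.7² = 9527 N·mm = 9.527 J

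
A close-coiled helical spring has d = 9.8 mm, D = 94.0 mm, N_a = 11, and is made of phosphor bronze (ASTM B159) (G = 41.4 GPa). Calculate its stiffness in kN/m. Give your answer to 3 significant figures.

5.22 kN/m

k = Gd⁴/(8D³N_a) = (41.4×10³ × 9.8⁴) / (8 × 94.0³ × 11)
  = 3.8186e+08 / 7.30914e+07 = 5.2244 N/mm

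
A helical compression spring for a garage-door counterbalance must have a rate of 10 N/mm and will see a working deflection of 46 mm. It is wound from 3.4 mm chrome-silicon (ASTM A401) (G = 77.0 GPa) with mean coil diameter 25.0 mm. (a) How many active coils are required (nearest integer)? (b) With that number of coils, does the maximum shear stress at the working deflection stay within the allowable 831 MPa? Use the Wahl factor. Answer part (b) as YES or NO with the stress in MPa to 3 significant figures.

(a) 8 coils; (b) NO, τ_max = 921 MPa

N_a = Gd⁴/(8D³k) = (77.0×10³)(3.4⁴)/(8·25.0³·10) = 8.232 → N_a = 8
Actual rate k = Gd⁴/(8D³·8) = 10.29 N/mm
Working load F = kδ = 10.29·46 = 473.33 N
C = 25.0/3.4 = 7.3529; K_W = (4C−1)/(4C−4)+0.615/C = 1.2017
τ_max = K_W·8FD/(πd³) = 1.2017·766.67 = 921.3 MPa
τ_max > 831 MPa → exceeds allowable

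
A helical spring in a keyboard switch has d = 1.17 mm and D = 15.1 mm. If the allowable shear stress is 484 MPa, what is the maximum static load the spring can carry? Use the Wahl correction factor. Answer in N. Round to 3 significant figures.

18.2 N

C = D/d = 15.1/1.17 = 12.9060
K_W = (4C−1)/(4C−4) + 0.615/C = 50.624/47.624 + 0.0477 = 1.1106
τ_max = K·8FD/(πd³) → F_max = τ_allow·πd³/(8DK)
F_max = 484·π·1.17³/(8·15.1·1.1106) = 2435.3/134.17 = 18.151 N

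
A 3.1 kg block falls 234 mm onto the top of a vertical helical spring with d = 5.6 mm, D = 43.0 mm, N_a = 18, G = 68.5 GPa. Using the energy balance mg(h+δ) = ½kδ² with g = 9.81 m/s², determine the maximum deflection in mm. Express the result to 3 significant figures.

54.6 mm

k = Gd⁴/(8D³N_a) = (68.5×10³)(5.6⁴)/(8·43.0³·18) = 5.884 N/mm
W = mg = 3.1 × 9.81 = 30.411 N
½kδ² − Wδ − Wh = 0 → δ = (W + √(W² + 2kWh))/k
δ = (30.411 + √(924.83 + 83743.6))/5.884 = (30.411 + 290.98)/5.884 = 54.621 mm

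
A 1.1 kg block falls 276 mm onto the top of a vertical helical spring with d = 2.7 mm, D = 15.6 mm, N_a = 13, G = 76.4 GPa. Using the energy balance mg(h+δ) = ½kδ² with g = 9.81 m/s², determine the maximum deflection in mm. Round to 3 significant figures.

25.1 mm

k = Gd⁴/(8D³N_a) = (76.4×10³)(2.7⁴)/(8·15.6³·13) = 10.284 N/mm
W = mg = 1.1 × 9.81 = 10.791 N
½kδ² − Wδ − Wh = 0 → δ = (W + √(W² + 2kWh))/k
δ = (10.791 + √(116.45 + 61255.1))/10.284 = (10.791 + 247.73)/10.284 = 25.14 mm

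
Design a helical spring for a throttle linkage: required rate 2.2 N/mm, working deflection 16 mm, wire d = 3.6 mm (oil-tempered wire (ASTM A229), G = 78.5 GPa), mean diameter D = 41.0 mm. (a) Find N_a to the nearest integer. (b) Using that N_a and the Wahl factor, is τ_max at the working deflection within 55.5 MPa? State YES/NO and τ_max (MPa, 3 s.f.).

N_a = Gd⁴/(8D³k) = (78.5×10³)(3.6⁴)/(8·41.0³·2.2) = 10.87 → N_a = 11
Actual rate k = Gd⁴/(8D³·11) = 2.1739 N/mm
Working load F = kδ = 2.1739·16 = 34.783 N
C = 41.0/3.6 = 11.3889; K_W = (4C−1)/(4C−4)+0.615/C = 1.1262
τ_max = K_W·8FD/(πd³) = 1.1262·77.836 = 87.659 MPa
τ_max > 55.5 MPa → exceeds allowable

(a) 11 coils; (b) NO, τ_max = 87.7 MPa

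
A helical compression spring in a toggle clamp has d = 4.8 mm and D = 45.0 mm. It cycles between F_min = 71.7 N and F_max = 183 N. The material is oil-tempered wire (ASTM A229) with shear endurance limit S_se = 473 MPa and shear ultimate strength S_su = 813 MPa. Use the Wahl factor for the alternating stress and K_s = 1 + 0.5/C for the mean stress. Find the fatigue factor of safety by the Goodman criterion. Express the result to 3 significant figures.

C = D/d = 45.0/4.8 = 9.3750; K_W = (4C−1)/(4C−4)+0.615/C = 1.1552; K_s = 1+0.5/C = 1.0533
F_a = (F_max−F_min)/2 = 55.65 N; F_m = (F_max+F_min)/2 = 127.35 N
τ_a = K_W·8F_aD/(πd³) = 1.1552 × 57.663 = 66.609 MPa
τ_m = K_s·8F_mD/(πd³) = 1.0533 × 131.96 = 138.99 MPa
Goodman: 1/n_f = τ_a/S_se + τ_m/S_su = 66.609/473 + 138.99/813 = 0.14082 + 0.17096 = 0.31179
n_f = 1/0.31179 = 3.207

3.21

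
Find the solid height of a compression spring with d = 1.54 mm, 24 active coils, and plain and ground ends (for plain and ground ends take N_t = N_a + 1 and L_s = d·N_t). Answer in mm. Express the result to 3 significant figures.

plain and ground ends: N_t = N_a + 1 = 24 + 1 = 25
L_s = d·N_t = 1.54 × 25 = 38.5 mm

38.5 mm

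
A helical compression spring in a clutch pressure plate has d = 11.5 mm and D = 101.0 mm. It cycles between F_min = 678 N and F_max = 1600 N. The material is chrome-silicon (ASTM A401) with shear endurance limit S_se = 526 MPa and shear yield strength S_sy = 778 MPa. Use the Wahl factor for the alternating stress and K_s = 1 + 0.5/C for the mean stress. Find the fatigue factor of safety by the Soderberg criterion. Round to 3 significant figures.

2.30

C = D/d = 101.0/11.5 = 8.7826; K_W = (4C−1)/(4C−4)+0.615/C = 1.1664; K_s = 1+0.5/C = 1.0569
F_a = (F_max−F_min)/2 = 461 N; F_m = (F_max+F_min)/2 = 1139 N
τ_a = K_W·8F_aD/(πd³) = 1.1664 × 77.959 = 90.931 MPa
τ_m = K_s·8F_mD/(πd³) = 1.0569 × 192.62 = 203.58 MPa
Soderberg: 1/n_f = τ_a/S_se + τ_m/S_sy = 90.931/526 + 203.58/778 = 0.17287 + 0.26167 = 0.43455
n_f = 1/0.43455 = 2.301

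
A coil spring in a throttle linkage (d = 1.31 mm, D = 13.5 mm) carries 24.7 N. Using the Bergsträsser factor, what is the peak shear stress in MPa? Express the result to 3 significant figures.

427 MPa

Spring index C = D/d = 13.5/1.31 = 10.3053
K_B = (4C+2)/(4C−3) = 43.221/38.221 = 1.1308
τ₀ = 8FD/(πd³) = 8·24.7·13.5/(π·1.31³) = 2667.6/7.0626 = 377.71 MPa
τ_max = K·τ₀ = 1.1308 × 377.71 = 427.12 MPa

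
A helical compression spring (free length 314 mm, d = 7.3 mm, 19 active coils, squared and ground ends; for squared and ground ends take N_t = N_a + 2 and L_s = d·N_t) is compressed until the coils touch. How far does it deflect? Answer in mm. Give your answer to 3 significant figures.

161 mm

N_t = 21; L_s = 7.3·21 = 153.3 mm
δ_solid = L₀ − L_s = 314 − 153.3 = 160.7 mm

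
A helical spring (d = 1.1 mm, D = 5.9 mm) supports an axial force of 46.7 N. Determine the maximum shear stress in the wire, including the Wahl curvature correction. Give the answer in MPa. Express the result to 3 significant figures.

Spring index C = D/d = 5.9/1.1 = 5.3636
K_W = (4C−1)/(4C−4) + 0.615/C = 20.455/17.455 + 0.1147 = 1.2865
τ₀ = 8FD/(πd³) = 8·46.7·5.9/(π·1.1³) = 2204.24/4.1815 = 527.15 MPa
τ_max = K·τ₀ = 1.2865 × 527.15 = 678.19 MPa

678 MPa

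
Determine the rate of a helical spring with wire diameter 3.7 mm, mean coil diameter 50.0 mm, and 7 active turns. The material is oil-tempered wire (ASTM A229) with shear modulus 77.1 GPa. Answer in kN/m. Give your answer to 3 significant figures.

2.06 kN/m

k = Gd⁴/(8D³N_a) = (77.1×10³ × 3.7⁴) / (8 × 50.0³ × 7)
  = 1.44498e+07 / 7e+06 = 2.0643 N/mm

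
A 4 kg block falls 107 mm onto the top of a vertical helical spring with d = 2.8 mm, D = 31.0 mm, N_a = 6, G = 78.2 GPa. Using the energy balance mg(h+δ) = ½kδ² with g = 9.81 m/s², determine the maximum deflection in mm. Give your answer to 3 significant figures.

k = Gd⁴/(8D³N_a) = (78.2×10³)(2.8⁴)/(8·31.0³·6) = 3.3613 N/mm
W = mg = 4 × 9.81 = 39.24 N
½kδ² − Wδ − Wh = 0 → δ = (W + √(W² + 2kWh))/k
δ = (39.24 + √(1539.8 + 28226.4))/3.3613 = (39.24 + 172.53)/3.3613 = 63.001 mm

63.0 mm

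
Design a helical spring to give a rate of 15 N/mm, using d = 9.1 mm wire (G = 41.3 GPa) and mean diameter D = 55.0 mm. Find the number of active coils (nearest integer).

N_a = Gd⁴/(8D³k) = (41.3×10³ × 9.1⁴)/(8 × 55.0³ × 15)
    = 2.83215e+08 / 1.9965e+07 = 14.19 → 14 coils

14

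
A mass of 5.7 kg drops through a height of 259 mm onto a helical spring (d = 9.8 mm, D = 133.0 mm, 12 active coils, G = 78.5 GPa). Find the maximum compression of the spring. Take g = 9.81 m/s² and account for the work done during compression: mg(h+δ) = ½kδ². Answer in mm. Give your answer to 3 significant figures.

k = Gd⁴/(8D³N_a) = (78.5×10³)(9.8⁴)/(8·133.0³·12) = 3.2059 N/mm
W = mg = 5.7 × 9.81 = 55.917 N
½kδ² − Wδ − Wh = 0 → δ = (W + √(W² + 2kWh))/k
δ = (55.917 + √(3126.7 + 92858.4))/3.2059 = (55.917 + 309.81)/3.2059 = 114.08 mm

114 mm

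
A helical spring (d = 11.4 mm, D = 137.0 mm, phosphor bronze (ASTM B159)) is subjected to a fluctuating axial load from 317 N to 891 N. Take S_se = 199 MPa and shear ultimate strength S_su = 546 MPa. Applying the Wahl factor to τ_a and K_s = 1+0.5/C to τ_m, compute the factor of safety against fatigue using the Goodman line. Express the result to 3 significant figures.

1.54

C = D/d = 137.0/11.4 = 12.0175; K_W = (4C−1)/(4C−4)+0.615/C = 1.1192; K_s = 1+0.5/C = 1.0416
F_a = (F_max−F_min)/2 = 287 N; F_m = (F_max+F_min)/2 = 604 N
τ_a = K_W·8F_aD/(πd³) = 1.1192 × 67.582 = 75.641 MPa
τ_m = K_s·8F_mD/(πd³) = 1.0416 × 142.23 = 148.14 MPa
Goodman: 1/n_f = τ_a/S_se + τ_m/S_su = 75.641/199 + 148.14/546 = 0.38010 + 0.27133 = 0.65143
n_f = 1/0.65143 = 1.535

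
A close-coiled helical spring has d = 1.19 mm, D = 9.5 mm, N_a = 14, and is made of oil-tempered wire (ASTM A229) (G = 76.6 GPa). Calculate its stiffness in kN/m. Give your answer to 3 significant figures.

k = Gd⁴/(8D³N_a) = (76.6×10³ × 1.19⁴) / (8 × 9.5³ × 14)
  = 153609 / 96026 = 1.5997 N/mm

1.60 kN/m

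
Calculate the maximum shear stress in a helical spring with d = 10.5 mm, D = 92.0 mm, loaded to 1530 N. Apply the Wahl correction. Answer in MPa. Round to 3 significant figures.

Spring index C = D/d = 92.0/10.5 = 8.7619
K_W = (4C−1)/(4C−4) + 0.615/C = 34.048/31.048 + 0.0702 = 1.1668
τ₀ = 8FD/(πd³) = 8·1530·92.0/(π·10.5³) = 1.12608e+06/3636.8 = 309.64 MPa
τ_max = K·τ₀ = 1.1668 × 309.64 = 361.29 MPa

361 MPa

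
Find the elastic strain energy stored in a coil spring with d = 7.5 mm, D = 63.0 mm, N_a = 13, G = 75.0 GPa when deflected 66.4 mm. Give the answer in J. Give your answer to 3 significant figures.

20.1 J

k = Gd⁴/(8D³N_a) = (75.0×10³)(7.5⁴)/(8·63.0³·13) = 9.1254 N/mm
U = ½kδ² = 0.5 × 9.1254 × 66.4² = 20117 N·mm = 20.117 J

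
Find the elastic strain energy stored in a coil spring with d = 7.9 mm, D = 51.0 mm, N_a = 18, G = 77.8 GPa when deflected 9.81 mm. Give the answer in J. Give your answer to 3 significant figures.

k = Gd⁴/(8D³N_a) = (77.8×10³)(7.9⁴)/(8·51.0³·18) = 15.864 N/mm
U = ½kδ² = 0.5 × 15.864 × 9.81² = 763.35 N·mm = 0.76335 J

0.763 J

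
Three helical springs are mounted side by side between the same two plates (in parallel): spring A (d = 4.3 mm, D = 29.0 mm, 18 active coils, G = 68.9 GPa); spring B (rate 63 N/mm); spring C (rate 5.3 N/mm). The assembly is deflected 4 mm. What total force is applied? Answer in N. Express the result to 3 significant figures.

300 N

k_A = Gd⁴/(8D³N_a) = (68.9×10³)(4.3⁴)/(8·29.0³·18) = 6.7071 N/mm
Parallel: k_eq = 6.7071 + 63 + 5.3 = 75.007 N/mm
F = k_eq·δ = 75.007·4 = 300.03 N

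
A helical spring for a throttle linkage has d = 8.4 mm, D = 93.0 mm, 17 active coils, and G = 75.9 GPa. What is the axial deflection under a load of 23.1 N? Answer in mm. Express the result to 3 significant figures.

6.69 mm

k = Gd⁴/(8D³N_a) = (75.9×10³)(8.4⁴)/(8·93.0³·17) = 3.4544 N/mm
δ = F/k = 23.1 / 3.4544 = 6.6871 mm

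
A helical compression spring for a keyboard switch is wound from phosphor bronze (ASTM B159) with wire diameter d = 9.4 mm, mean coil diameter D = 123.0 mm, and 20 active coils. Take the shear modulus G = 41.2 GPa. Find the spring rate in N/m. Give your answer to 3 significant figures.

k = Gd⁴/(8D³N_a) = (41.2×10³ × 9.4⁴) / (8 × 123.0³ × 20)
  = 3.21669e+08 / 2.97739e+08 = 1.0804 N/mm = 1080.4 N/m

1080 N/m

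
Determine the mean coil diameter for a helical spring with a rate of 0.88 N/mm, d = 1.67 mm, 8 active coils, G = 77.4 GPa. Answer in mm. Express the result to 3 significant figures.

22.0 mm

D = (Gd⁴/(8N_a·k))^(1/3) = (77.4×10³·1.67⁴/(8·8·0.88))^(1/3)
  = (10689.2)^(1/3) = 22.0283 mm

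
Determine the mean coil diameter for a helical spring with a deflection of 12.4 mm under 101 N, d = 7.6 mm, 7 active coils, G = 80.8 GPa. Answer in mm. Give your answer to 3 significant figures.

83.9 mm

Required rate k = F/δ = 101/12.4 = 8.1452 N/mm
D = (Gd⁴/(8N_a·k))^(1/3) = (80.8×10³·7.6⁴/(8·7·8.1452))^(1/3)
  = (590987)^(1/3) = 83.9188 mm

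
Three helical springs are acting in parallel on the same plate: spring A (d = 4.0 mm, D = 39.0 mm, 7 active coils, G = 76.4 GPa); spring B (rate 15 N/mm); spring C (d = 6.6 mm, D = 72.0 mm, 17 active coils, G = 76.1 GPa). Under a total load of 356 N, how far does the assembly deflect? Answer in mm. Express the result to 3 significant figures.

k_A = Gd⁴/(8D³N_a) = (76.4×10³)(4.0⁴)/(8·39.0³·7) = 5.8878 N/mm
k_C = Gd⁴/(8D³N_a) = (76.1×10³)(6.6⁴)/(8·72.0³·17) = 2.8446 N/mm
Parallel: k_eq = 5.8878 + 15 + 2.8446 = 23.732 N/mm
δ = F/k_eq = 356/23.732 = 15.001 mm

15.0 mm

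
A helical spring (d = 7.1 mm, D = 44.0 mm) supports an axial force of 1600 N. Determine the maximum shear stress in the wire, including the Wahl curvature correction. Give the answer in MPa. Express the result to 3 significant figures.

623 MPa

Spring index C = D/d = 44.0/7.1 = 6.1972
K_W = (4C−1)/(4C−4) + 0.615/C = 23.789/20.789 + 0.0992 = 1.2435
τ₀ = 8FD/(πd³) = 8·1600·44.0/(π·7.1³) = 563200/1124.4 = 500.88 MPa
τ_max = K·τ₀ = 1.2435 × 500.88 = 622.87 MPa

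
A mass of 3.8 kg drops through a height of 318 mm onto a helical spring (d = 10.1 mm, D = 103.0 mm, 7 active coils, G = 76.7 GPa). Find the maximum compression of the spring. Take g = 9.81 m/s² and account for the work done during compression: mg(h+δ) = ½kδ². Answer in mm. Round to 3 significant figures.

k = Gd⁴/(8D³N_a) = (76.7×10³)(10.1⁴)/(8·103.0³·7) = 13.043 N/mm
W = mg = 3.8 × 9.81 = 37.278 N
½kδ² − Wδ − Wh = 0 → δ = (W + √(W² + 2kWh))/k
δ = (37.278 + √(1389.6 + 309237))/13.043 = (37.278 + 557.34)/13.043 = 45.589 mm

45.6 mm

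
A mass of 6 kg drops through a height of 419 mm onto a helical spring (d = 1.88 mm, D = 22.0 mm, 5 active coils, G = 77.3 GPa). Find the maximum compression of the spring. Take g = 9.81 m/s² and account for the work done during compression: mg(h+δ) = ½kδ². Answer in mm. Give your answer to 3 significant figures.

k = Gd⁴/(8D³N_a) = (77.3×10³)(1.88⁴)/(8·22.0³·5) = 2.2672 N/mm
W = mg = 6 × 9.81 = 58.86 N
½kδ² − Wδ − Wh = 0 → δ = (W + √(W² + 2kWh))/k
δ = (58.86 + √(3464.5 + 111827))/2.2672 = (58.86 + 339.55)/2.2672 = 175.73 mm

176 mm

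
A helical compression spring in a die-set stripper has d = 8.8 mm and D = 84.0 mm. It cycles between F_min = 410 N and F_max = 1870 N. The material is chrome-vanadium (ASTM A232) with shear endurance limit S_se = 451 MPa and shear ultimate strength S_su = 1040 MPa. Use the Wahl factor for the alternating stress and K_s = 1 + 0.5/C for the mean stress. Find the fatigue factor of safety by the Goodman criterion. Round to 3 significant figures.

1.06

C = D/d = 84.0/8.8 = 9.5455; K_W = (4C−1)/(4C−4)+0.615/C = 1.1522; K_s = 1+0.5/C = 1.0524
F_a = (F_max−F_min)/2 = 730 N; F_m = (F_max+F_min)/2 = 1140 N
τ_a = K_W·8F_aD/(πd³) = 1.1522 × 229.14 = 264.01 MPa
τ_m = K_s·8F_mD/(πd³) = 1.0524 × 357.83 = 376.57 MPa
Goodman: 1/n_f = τ_a/S_se + τ_m/S_su = 264.01/451 + 376.57/1040 = 0.58539 + 0.36209 = 0.94748
n_f = 1/0.94748 = 1.055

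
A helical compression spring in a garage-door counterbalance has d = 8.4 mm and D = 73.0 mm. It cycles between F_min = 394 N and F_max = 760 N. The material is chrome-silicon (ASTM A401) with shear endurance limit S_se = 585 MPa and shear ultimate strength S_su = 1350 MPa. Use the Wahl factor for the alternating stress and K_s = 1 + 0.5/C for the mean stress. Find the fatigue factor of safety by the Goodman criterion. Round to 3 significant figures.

3.90

C = D/d = 73.0/8.4 = 8.6905; K_W = (4C−1)/(4C−4)+0.615/C = 1.1683; K_s = 1+0.5/C = 1.0575
F_a = (F_max−F_min)/2 = 183 N; F_m = (F_max+F_min)/2 = 577 N
τ_a = K_W·8F_aD/(πd³) = 1.1683 × 57.395 = 67.054 MPa
τ_m = K_s·8F_mD/(πd³) = 1.0575 × 180.97 = 191.38 MPa
Goodman: 1/n_f = τ_a/S_se + τ_m/S_su = 67.054/585 + 191.38/1350 = 0.11462 + 0.14176 = 0.25639
n_f = 1/0.25639 = 3.9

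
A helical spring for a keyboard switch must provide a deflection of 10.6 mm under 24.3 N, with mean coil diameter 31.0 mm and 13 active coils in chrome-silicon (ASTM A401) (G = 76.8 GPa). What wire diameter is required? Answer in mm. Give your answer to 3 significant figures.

3.10 mm

Required rate k = F/δ = 24.3/10.6 = 2.2925 N/mm
d = (8D³N_a·k / G)^(1/4) = (8·31.0³·13·2.2925 / (76.8×10³))^0.25
  = (92.482)^0.25 = 3.1011 mm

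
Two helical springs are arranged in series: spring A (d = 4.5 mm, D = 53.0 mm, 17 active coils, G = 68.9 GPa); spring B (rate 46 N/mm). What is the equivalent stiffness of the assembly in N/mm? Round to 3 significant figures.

1.35 N/mm

k_A = Gd⁴/(8D³N_a) = (68.9×10³)(4.5⁴)/(8·53.0³·17) = 1.3954 N/mm
Series: 1/k_eq = 1/1.3954 + 1/46 = 0.73837; k_eq = 1.3543 N/mm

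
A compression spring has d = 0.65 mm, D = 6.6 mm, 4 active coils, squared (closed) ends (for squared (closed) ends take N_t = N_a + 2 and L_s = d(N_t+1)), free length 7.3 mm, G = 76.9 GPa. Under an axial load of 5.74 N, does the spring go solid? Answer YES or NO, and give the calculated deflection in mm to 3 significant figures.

k = Gd⁴/(8D³N_a) = (76.9×10³)(0.65⁴)/(8·6.6³·4) = 1.4921 N/mm
N_t = 6; L_s = 0.65·7 = 4.55 mm; δ_solid = L₀ − L_s = 7.3 − 4.55 = 2.75 mm
δ = F/k = 5.74/1.4921 = 3.8469 mm
δ ≥ δ_solid → spring goes solid

YES, δ = 3.85 mm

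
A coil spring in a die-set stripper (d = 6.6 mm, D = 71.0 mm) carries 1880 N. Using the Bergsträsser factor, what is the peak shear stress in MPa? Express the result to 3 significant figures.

Spring index C = D/d = 71.0/6.6 = 10.7576
K_B = (4C+2)/(4C−3) = 45.030/40.030 = 1.1249
τ₀ = 8FD/(πd³) = 8·1880·71.0/(π·6.6³) = 1.06784e+06/903.2 = 1182.3 MPa
τ_max = K·τ₀ = 1.1249 × 1182.3 = 1330 MPa

1330 MPa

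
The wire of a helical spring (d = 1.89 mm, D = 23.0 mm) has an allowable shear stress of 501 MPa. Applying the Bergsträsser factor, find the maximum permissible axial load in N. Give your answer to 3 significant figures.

52.1 N

C = D/d = 23.0/1.89 = 12.1693
K_B = (4C+2)/(4C−3) = 50.677/45.677 = 1.1095
τ_max = K·8FD/(πd³) → F_max = τ_allow·πd³/(8DK)
F_max = 501·π·1.89³/(8·23.0·1.1095) = 10626/204.14 = 52.053 N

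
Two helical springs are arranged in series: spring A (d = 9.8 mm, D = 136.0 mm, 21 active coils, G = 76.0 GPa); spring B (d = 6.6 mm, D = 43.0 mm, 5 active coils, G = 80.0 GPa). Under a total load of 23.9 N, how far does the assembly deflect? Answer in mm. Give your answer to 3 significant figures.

k_A = Gd⁴/(8D³N_a) = (76.0×10³)(9.8⁴)/(8·136.0³·21) = 1.6588 N/mm
k_B = Gd⁴/(8D³N_a) = (80.0×10³)(6.6⁴)/(8·43.0³·5) = 47.731 N/mm
Series: 1/k_eq = 1/1.6588 + 1/47.731 = 0.6238; k_eq = 1.6031 N/mm
δ = F/k_eq = 23.9/1.6031 = 14.909 mm

14.9 mm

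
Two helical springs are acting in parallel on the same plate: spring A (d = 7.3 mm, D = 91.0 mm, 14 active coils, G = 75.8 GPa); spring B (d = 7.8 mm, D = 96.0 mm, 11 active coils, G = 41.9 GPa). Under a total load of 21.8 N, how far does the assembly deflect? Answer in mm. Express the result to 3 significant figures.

4.80 mm

k_A = Gd⁴/(8D³N_a) = (75.8×10³)(7.3⁴)/(8·91.0³·14) = 2.5505 N/mm
k_B = Gd⁴/(8D³N_a) = (41.9×10³)(7.8⁴)/(8·96.0³·11) = 1.992 N/mm
Parallel: k_eq = 2.5505 + 1.992 = 4.5425 N/mm
δ = F/k_eq = 21.8/4.5425 = 4.7991 mm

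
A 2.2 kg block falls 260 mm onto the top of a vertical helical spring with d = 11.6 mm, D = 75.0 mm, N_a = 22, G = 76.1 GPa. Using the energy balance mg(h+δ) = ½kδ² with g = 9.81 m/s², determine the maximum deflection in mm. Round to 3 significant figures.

25.8 mm

k = Gd⁴/(8D³N_a) = (76.1×10³)(11.6⁴)/(8·75.0³·22) = 18.558 N/mm
W = mg = 2.2 × 9.81 = 21.582 N
½kδ² − Wδ − Wh = 0 → δ = (W + √(W² + 2kWh))/k
δ = (21.582 + √(465.78 + 208264))/18.558 = (21.582 + 456.87)/18.558 = 25.782 mm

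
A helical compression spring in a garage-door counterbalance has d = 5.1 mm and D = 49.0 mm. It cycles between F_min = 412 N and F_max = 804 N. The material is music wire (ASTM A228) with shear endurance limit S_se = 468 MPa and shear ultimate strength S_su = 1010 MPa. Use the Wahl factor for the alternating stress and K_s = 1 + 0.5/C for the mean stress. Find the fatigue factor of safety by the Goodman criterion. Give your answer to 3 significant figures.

0.953

C = D/d = 49.0/5.1 = 9.6078; K_W = (4C−1)/(4C−4)+0.615/C = 1.1511; K_s = 1+0.5/C = 1.0520
F_a = (F_max−F_min)/2 = 196 N; F_m = (F_max+F_min)/2 = 608 N
τ_a = K_W·8F_aD/(πd³) = 1.1511 × 184.37 = 212.23 MPa
τ_m = K_s·8F_mD/(πd³) = 1.0520 × 571.91 = 601.67 MPa
Goodman: 1/n_f = τ_a/S_se + τ_m/S_su = 212.23/468 + 601.67/1010 = 0.45349 + 0.59572 = 1.0492
n_f = 1/1.0492 = 0.9531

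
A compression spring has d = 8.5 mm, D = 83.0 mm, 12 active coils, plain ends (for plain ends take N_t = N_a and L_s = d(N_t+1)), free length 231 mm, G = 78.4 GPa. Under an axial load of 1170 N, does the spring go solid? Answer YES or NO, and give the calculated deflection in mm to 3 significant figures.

YES, δ = 157 mm

k = Gd⁴/(8D³N_a) = (78.4×10³)(8.5⁴)/(8·83.0³·12) = 7.4557 N/mm
N_t = 12; L_s = 8.5·13 = 110.5 mm; δ_solid = L₀ − L_s = 231 − 110.5 = 120.5 mm
δ = F/k = 1170/7.4557 = 156.93 mm
δ ≥ δ_solid → spring goes solid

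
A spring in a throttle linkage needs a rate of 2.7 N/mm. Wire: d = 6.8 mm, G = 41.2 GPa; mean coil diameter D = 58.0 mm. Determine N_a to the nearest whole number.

21

N_a = Gd⁴/(8D³k) = (41.2×10³ × 6.8⁴)/(8 × 58.0³ × 2.7)
    = 8.80913e+07 / 4.21442e+06 = 20.9 → 21 coils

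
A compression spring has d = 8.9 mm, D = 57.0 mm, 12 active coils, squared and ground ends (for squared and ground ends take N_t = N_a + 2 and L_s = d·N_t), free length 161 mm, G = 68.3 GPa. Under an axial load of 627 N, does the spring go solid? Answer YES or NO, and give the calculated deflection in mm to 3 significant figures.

k = Gd⁴/(8D³N_a) = (68.3×10³)(8.9⁴)/(8·57.0³·12) = 24.104 N/mm
N_t = 14; L_s = 8.9·14 = 124.6 mm; δ_solid = L₀ − L_s = 161 − 124.6 = 36.4 mm
δ = F/k = 627/24.104 = 26.013 mm
δ < δ_solid → spring does not go solid

NO, δ = 26.0 mm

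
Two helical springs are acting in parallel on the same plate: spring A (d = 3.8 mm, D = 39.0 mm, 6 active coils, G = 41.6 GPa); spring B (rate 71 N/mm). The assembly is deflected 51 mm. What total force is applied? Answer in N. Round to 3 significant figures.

k_A = Gd⁴/(8D³N_a) = (41.6×10³)(3.8⁴)/(8·39.0³·6) = 3.0464 N/mm
Parallel: k_eq = 3.0464 + 71 = 74.046 N/mm
F = k_eq·δ = 74.046·51 = 3776.4 N

3780 N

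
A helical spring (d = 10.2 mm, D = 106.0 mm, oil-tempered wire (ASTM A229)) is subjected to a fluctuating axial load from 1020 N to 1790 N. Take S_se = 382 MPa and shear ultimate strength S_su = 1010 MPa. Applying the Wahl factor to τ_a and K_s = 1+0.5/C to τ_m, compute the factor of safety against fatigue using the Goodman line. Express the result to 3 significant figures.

C = D/d = 106.0/10.2 = 10.3922; K_W = (4C−1)/(4C−4)+0.615/C = 1.1390; K_s = 1+0.5/C = 1.0481
F_a = (F_max−F_min)/2 = 385 N; F_m = (F_max+F_min)/2 = 1405 N
τ_a = K_W·8F_aD/(πd³) = 1.1390 × 97.928 = 111.54 MPa
τ_m = K_s·8F_mD/(πd³) = 1.0481 × 357.37 = 374.57 MPa
Goodman: 1/n_f = τ_a/S_se + τ_m/S_su = 111.54/382 + 374.57/1010 = 0.29200 + 0.37086 = 0.66286
n_f = 1/0.66286 = 1.509

1.51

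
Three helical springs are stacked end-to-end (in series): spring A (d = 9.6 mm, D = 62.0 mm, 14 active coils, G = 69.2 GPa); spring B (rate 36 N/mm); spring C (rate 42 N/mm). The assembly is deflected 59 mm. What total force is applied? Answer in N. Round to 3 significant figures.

608 N

k_A = Gd⁴/(8D³N_a) = (69.2×10³)(9.6⁴)/(8·62.0³·14) = 22.019 N/mm
Series: 1/k_eq = 1/22.019 + 1/36 + 1/42 = 0.097003; k_eq = 10.309 N/mm
F = k_eq·δ = 10.309·59 = 608.23 N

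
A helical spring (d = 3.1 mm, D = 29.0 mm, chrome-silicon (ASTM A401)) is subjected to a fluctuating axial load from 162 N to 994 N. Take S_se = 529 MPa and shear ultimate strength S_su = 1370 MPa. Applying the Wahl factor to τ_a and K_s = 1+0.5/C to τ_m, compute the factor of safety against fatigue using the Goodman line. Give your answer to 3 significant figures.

0.298

C = D/d = 29.0/3.1 = 9.3548; K_W = (4C−1)/(4C−4)+0.615/C = 1.1555; K_s = 1+0.5/C = 1.0534
F_a = (F_max−F_min)/2 = 416 N; F_m = (F_max+F_min)/2 = 578 N
τ_a = K_W·8F_aD/(πd³) = 1.1555 × 1031.2 = 1191.6 MPa
τ_m = K_s·8F_mD/(πd³) = 1.0534 × 1432.8 = 1509.4 MPa
Goodman: 1/n_f = τ_a/S_se + τ_m/S_su = 1191.6/529 + 1509.4/1370 = 2.25250 + 1.10173 = 3.3542
n_f = 1/3.3542 = 0.2981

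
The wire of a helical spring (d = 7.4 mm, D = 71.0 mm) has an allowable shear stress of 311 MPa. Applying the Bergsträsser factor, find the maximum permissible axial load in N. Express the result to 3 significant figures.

C = D/d = 71.0/7.4 = 9.5946
K_B = (4C+2)/(4C−3) = 40.378/35.378 = 1.1413
τ_max = K·8FD/(πd³) → F_max = τ_allow·πd³/(8DK)
F_max = 311·π·7.4³/(8·71.0·1.1413) = 3.9592e+05/648.28 = 610.73 N

611 N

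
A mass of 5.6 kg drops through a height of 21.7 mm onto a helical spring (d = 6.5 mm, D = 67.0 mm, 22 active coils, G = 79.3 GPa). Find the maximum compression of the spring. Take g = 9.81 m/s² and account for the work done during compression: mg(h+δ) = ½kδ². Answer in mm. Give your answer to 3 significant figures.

k = Gd⁴/(8D³N_a) = (79.3×10³)(6.5⁴)/(8·67.0³·22) = 2.6742 N/mm
W = mg = 5.6 × 9.81 = 54.936 N
½kδ² − Wδ − Wh = 0 → δ = (W + √(W² + 2kWh))/k
δ = (54.936 + √(3018 + 6375.82))/2.6742 = (54.936 + 96.922)/2.6742 = 56.787 mm

56.8 mm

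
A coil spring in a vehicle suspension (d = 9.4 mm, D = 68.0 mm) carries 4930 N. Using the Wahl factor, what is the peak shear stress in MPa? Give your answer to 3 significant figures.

Spring index C = D/d = 68.0/9.4 = 7.2340
K_W = (4C−1)/(4C−4) + 0.615/C = 27.936/24.936 + 0.0850 = 1.2053
τ₀ = 8FD/(πd³) = 8·4930·68.0/(π·9.4³) = 2.68192e+06/2609.4 = 1027.8 MPa
τ_max = K·τ₀ = 1.2053 × 1027.8 = 1238.8 MPa

1240 MPa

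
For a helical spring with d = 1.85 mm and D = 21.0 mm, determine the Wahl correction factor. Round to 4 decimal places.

C = D/d = 21.0/1.85 = 11.3514
K_W = (4C−1)/(4C−4) + 0.615/C = 44.405/41.405 + 0.0542 = 1.1266

1.1266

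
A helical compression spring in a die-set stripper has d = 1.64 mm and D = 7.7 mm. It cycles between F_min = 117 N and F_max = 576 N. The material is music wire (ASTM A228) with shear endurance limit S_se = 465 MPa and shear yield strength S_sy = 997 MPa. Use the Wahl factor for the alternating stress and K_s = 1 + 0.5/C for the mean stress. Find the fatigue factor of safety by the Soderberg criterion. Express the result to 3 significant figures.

C = D/d = 7.7/1.64 = 4.6951; K_W = (4C−1)/(4C−4)+0.615/C = 1.3340; K_s = 1+0.5/C = 1.1065
F_a = (F_max−F_min)/2 = 229.5 N; F_m = (F_max+F_min)/2 = 346.5 N
τ_a = K_W·8F_aD/(πd³) = 1.3340 × 1020.2 = 1360.9 MPa
τ_m = K_s·8F_mD/(πd³) = 1.1065 × 1540.3 = 1704.3 MPa
Soderberg: 1/n_f = τ_a/S_se + τ_m/S_sy = 1360.9/465 + 1704.3/997 = 2.92665 + 1.70945 = 4.6361
n_f = 1/4.6361 = 0.2157

0.216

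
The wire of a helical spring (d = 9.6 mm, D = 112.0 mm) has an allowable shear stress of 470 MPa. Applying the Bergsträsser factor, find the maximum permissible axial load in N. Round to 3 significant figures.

1310 N

C = D/d = 112.0/9.6 = 11.6667
K_B = (4C+2)/(4C−3) = 48.667/43.667 = 1.1145
τ_max = K·8FD/(πd³) → F_max = τ_allow·πd³/(8DK)
F_max = 470·π·9.6³/(8·112.0·1.1145) = 1.3064e+06/998.6 = 1308.2 N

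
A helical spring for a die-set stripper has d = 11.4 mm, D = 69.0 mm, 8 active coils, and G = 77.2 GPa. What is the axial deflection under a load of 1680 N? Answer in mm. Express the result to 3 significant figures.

27.1 mm

k = Gd⁴/(8D³N_a) = (77.2×10³)(11.4⁴)/(8·69.0³·8) = 62.017 N/mm
δ = F/k = 1680 / 62.017 = 27.089 mm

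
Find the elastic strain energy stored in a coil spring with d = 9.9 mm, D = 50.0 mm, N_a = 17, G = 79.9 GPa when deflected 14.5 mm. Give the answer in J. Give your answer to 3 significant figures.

k = Gd⁴/(8D³N_a) = (79.9×10³)(9.9⁴)/(8·50.0³·17) = 45.148 N/mm
U = ½kδ² = 0.5 × 45.148 × 14.5² = 4746.2 N·mm = 4.7462 J

4.75 J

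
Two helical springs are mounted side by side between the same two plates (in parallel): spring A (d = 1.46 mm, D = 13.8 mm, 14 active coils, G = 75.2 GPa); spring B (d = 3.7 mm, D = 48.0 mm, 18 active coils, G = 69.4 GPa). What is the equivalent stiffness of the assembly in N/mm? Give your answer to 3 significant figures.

1.98 N/mm

k_A = Gd⁴/(8D³N_a) = (75.2×10³)(1.46⁴)/(8·13.8³·14) = 1.1608 N/mm
k_B = Gd⁴/(8D³N_a) = (69.4×10³)(3.7⁴)/(8·48.0³·18) = 0.81673 N/mm
Parallel: k_eq = 1.1608 + 0.81673 = 1.9776 N/mm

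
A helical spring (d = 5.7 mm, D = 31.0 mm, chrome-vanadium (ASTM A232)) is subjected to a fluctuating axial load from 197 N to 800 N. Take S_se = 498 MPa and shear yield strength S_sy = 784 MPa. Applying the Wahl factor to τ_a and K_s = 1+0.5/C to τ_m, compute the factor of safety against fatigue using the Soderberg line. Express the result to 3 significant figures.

C = D/d = 31.0/5.7 = 5.4386; K_W = (4C−1)/(4C−4)+0.615/C = 1.2821; K_s = 1+0.5/C = 1.0919
F_a = (F_max−F_min)/2 = 301.5 N; F_m = (F_max+F_min)/2 = 498.5 N
τ_a = K_W·8F_aD/(πd³) = 1.2821 × 128.52 = 164.77 MPa
τ_m = K_s·8F_mD/(πd³) = 1.0919 × 212.49 = 232.03 MPa
Soderberg: 1/n_f = τ_a/S_se + τ_m/S_sy = 164.77/498 + 232.03/784 = 0.33086 + 0.29595 = 0.62681
n_f = 1/0.62681 = 1.595

1.60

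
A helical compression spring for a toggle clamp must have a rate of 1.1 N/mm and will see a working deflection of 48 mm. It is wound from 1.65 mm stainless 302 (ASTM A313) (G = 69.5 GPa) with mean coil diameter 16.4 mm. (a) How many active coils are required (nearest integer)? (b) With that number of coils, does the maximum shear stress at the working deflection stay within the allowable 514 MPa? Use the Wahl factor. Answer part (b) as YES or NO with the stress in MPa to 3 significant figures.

N_a = Gd⁴/(8D³k) = (69.5×10³)(1.65⁴)/(8·16.4³·1.1) = 13.27 → N_a = 13
Actual rate k = Gd⁴/(8D³·13) = 1.1229 N/mm
Working load F = kδ = 1.1229·48 = 53.901 N
C = 16.4/1.65 = 9.9394; K_W = (4C−1)/(4C−4)+0.615/C = 1.1458
τ_max = K_W·8FD/(πd³) = 1.1458·501.11 = 574.15 MPa
τ_max > 514 MPa → exceeds allowable

(a) 13 coils; (b) NO, τ_max = 574 MPa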